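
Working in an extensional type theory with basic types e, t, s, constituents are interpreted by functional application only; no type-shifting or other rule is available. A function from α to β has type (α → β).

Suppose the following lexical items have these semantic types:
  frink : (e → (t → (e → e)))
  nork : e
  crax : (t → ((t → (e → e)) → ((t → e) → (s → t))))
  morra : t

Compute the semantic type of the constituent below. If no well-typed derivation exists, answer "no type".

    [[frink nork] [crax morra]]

[frink nork]: (e → (t → (e → e))) applied to e yields (t → (e → e)).
[crax morra]: (t → ((t → (e → e)) → ((t → e) → (s → t)))) applied to t yields ((t → (e → e)) → ((t → e) → (s → t))).
[[frink nork] [crax morra]]: ((t → (e → e)) → ((t → e) → (s → t))) applied to (t → (e → e)) yields ((t → e) → (s → t)).

((t → e) → (s → t))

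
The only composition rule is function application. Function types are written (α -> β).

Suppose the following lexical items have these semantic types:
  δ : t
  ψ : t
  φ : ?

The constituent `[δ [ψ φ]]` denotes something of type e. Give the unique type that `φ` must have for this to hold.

At [δ [ψ φ]] (required: e): δ is t, which is not a function with range e; hence [ψ φ] is the functor — type (t -> e).
At [ψ φ] (required: (t -> e)): ψ is t, which is not a function with range (t -> e); hence φ is the functor — type (t -> (t -> e)).

(t -> (t -> e))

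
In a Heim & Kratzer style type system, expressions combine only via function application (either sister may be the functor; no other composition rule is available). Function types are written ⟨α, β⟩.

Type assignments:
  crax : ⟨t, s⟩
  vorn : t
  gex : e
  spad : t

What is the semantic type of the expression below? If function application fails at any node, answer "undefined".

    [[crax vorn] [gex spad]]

[crax vorn]: ⟨t, s⟩ applied to t yields s.
[gex spad]: e and t cannot combine by function application — type clash.

undefined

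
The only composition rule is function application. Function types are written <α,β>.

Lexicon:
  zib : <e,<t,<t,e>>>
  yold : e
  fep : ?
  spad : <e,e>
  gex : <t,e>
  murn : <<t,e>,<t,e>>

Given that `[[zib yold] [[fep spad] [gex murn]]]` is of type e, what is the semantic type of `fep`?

<<e,e>,<<t,e>,<<t,<t,e>>,e>>>

For [[zib yold] [[fep spad] [gex murn]]] to have type e with [zib yold] of type <t,<t,e>>, [[fep spad] [gex murn]] must be the function: [[fep spad] [gex murn]] : <<t,<t,e>>,e>.
For [[fep spad] [gex murn]] to have type <<t,<t,e>>,e> with [gex murn] of type <t,e>, [fep spad] must be the function: [fep spad] : <<t,e>,<<t,<t,e>>,e>>.
For [fep spad] to have type <<t,e>,<<t,<t,e>>,e>> with spad of type <e,e>, fep must be the function: fep : <<e,e>,<<t,e>,<<t,<t,e>>,e>>>.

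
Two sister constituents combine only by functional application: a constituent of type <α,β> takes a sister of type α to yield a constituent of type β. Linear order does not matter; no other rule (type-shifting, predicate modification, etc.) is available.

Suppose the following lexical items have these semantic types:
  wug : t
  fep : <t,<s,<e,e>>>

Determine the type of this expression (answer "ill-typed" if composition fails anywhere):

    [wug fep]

At [wug fep], fep : <t,<s,<e,e>>> takes wug : t, giving <s,<e,e>>.

<s,<e,e>>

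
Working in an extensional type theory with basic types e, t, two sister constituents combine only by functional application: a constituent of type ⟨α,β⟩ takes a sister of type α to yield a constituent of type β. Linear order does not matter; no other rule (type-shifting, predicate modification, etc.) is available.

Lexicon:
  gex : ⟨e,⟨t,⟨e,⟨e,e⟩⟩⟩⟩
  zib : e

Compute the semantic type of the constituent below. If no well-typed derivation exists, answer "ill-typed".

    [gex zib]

At [gex zib], gex : ⟨e,⟨t,⟨e,⟨e,e⟩⟩⟩⟩ takes zib : e, giving ⟨t,⟨e,⟨e,e⟩⟩⟩.

⟨t,⟨e,⟨e,e⟩⟩⟩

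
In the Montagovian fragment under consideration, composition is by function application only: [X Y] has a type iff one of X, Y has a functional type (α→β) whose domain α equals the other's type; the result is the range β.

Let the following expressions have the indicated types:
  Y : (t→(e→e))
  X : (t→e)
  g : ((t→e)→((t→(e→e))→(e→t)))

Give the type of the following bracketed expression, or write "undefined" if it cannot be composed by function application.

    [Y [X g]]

[X g] — g of type ((t→e)→((t→(e→e))→(e→t))) combines with X of type (t→e): type ((t→(e→e))→(e→t)).
[Y [X g]] — [X g] of type ((t→(e→e))→(e→t)) combines with Y of type (t→(e→e)): type (e→t).

(e→t)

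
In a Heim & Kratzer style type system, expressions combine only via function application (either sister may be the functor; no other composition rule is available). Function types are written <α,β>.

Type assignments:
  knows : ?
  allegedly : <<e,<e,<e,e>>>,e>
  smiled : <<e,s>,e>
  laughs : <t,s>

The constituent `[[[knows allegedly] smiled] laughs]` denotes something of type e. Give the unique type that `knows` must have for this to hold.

<<<e,<e,<e,e>>>,e>,<<<e,s>,e>,<<t,s>,e>>>

For [[[knows allegedly] smiled] laughs] to have type e with laughs of type <t,s>, [[knows allegedly] smiled] must be the function: [[knows allegedly] smiled] : <<t,s>,e>.
For [[knows allegedly] smiled] to have type <<t,s>,e> with smiled of type <<e,s>,e>, [knows allegedly] must be the function: [knows allegedly] : <<<e,s>,e>,<<t,s>,e>>.
For [knows allegedly] to have type <<<e,s>,e>,<<t,s>,e>> with allegedly of type <<e,<e,<e,e>>>,e>, knows must be the function: knows : <<<e,<e,<e,e>>>,e>,<<<e,s>,e>,<<t,s>,e>>>.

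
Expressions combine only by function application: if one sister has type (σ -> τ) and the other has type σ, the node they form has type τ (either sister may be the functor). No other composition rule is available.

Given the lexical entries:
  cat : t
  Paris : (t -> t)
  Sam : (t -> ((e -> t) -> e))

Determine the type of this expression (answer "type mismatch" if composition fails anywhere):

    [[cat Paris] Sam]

((e -> t) -> e)

[cat Paris] — Paris of type (t -> t) combines with cat of type t: type t.
[[cat Paris] Sam] — Sam of type (t -> ((e -> t) -> e)) combines with [cat Paris] of type t: type ((e -> t) -> e).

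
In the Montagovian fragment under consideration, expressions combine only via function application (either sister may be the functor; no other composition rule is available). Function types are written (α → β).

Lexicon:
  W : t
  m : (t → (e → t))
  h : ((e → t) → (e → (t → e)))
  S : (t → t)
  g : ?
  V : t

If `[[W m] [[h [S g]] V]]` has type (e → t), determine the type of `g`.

((t → t) → (((e → t) → (e → (t → e))) → (t → ((e → t) → (e → t)))))

For [[W m] [[h [S g]] V]] to have type (e → t) with [W m] of type (e → t), [[h [S g]] V] must be the function: [[h [S g]] V] : ((e → t) → (e → t)).
For [[h [S g]] V] to have type ((e → t) → (e → t)) with V of type t, [h [S g]] must be the function: [h [S g]] : (t → ((e → t) → (e → t))).
For [h [S g]] to have type (t → ((e → t) → (e → t))) with h of type ((e → t) → (e → (t → e))), [S g] must be the function: [S g] : (((e → t) → (e → (t → e))) → (t → ((e → t) → (e → t)))).
For [S g] to have type (((e → t) → (e → (t → e))) → (t → ((e → t) → (e → t)))) with S of type (t → t), g must be the function: g : ((t → t) → (((e → t) → (e → (t → e))) → (t → ((e → t) → (e → t))))).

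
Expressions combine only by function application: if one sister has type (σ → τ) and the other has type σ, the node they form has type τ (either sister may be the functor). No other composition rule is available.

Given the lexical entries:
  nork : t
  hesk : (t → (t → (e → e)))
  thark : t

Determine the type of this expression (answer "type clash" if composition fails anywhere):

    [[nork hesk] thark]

[nork hesk]: hesk is (t → (t → (e → e))), nork is t; result (t → (e → e)).
[[nork hesk] thark]: [nork hesk] is (t → (e → e)), thark is t; result (e → e).

(e → e)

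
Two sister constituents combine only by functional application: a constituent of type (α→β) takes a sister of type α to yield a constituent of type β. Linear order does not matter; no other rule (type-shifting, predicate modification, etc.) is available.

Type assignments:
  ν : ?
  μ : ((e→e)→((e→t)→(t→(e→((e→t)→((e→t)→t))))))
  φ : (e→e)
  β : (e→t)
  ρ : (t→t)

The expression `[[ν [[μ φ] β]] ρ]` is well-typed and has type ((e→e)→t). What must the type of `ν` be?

((t→(e→((e→t)→((e→t)→t))))→((t→t)→((e→e)→t)))

[[ν [[μ φ] β]] ρ] is required to be ((e→e)→t). ρ : (t→t) cannot yield ((e→e)→t) as functor, so [ν [[μ φ] β]] : ((t→t)→((e→e)→t)).
[ν [[μ φ] β]] is required to be ((t→t)→((e→e)→t)). [[μ φ] β] : (t→(e→((e→t)→((e→t)→t)))) cannot yield ((t→t)→((e→e)→t)) as functor, so ν : ((t→(e→((e→t)→((e→t)→t))))→((t→t)→((e→e)→t))).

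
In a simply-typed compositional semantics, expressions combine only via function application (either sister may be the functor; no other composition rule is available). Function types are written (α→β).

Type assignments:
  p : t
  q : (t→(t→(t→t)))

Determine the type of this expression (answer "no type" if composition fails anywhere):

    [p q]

[p q]: q is (t→(t→(t→t))), p is t; result (t→(t→t)).

(t→(t→t))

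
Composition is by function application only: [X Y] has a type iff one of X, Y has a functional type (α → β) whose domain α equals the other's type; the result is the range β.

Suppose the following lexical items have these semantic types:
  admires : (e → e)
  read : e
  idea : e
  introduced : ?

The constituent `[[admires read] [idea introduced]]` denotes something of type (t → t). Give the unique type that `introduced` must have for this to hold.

(e → (e → (t → t)))

[[admires read] [idea introduced]] is required to be (t → t). [admires read] : e cannot yield (t → t) as functor, so [idea introduced] : (e → (t → t)).
[idea introduced] is required to be (e → (t → t)). idea : e cannot yield (e → (t → t)) as functor, so introduced : (e → (e → (t → t))).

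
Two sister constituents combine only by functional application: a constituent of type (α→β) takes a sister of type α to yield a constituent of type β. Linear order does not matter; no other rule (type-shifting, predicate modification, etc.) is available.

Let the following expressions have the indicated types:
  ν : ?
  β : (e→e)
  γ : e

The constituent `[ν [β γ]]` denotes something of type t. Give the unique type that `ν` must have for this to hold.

(e→t)

For [ν [β γ]] to have type t with [β γ] of type e, ν must be the function: ν : (e→t).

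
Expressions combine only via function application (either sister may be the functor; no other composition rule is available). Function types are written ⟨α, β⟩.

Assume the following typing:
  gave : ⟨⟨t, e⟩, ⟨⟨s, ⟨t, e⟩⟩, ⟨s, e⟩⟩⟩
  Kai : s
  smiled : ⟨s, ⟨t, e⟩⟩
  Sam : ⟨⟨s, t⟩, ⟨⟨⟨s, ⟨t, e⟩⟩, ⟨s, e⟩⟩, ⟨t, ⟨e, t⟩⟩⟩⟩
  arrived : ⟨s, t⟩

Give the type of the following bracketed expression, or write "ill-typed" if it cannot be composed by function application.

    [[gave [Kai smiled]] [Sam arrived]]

⟨t, ⟨e, t⟩⟩

[Kai smiled]: ⟨s, ⟨t, e⟩⟩ applied to s yields ⟨t, e⟩.
[gave [Kai smiled]]: ⟨⟨t, e⟩, ⟨⟨s, ⟨t, e⟩⟩, ⟨s, e⟩⟩⟩ applied to ⟨t, e⟩ yields ⟨⟨s, ⟨t, e⟩⟩, ⟨s, e⟩⟩.
[Sam arrived]: ⟨⟨s, t⟩, ⟨⟨⟨s, ⟨t, e⟩⟩, ⟨s, e⟩⟩, ⟨t, ⟨e, t⟩⟩⟩⟩ applied to ⟨s, t⟩ yields ⟨⟨⟨s, ⟨t, e⟩⟩, ⟨s, e⟩⟩, ⟨t, ⟨e, t⟩⟩⟩.
[[gave [Kai smiled]] [Sam arrived]]: ⟨⟨⟨s, ⟨t, e⟩⟩, ⟨s, e⟩⟩, ⟨t, ⟨e, t⟩⟩⟩ applied to ⟨⟨s, ⟨t, e⟩⟩, ⟨s, e⟩⟩ yields ⟨t, ⟨e, t⟩⟩.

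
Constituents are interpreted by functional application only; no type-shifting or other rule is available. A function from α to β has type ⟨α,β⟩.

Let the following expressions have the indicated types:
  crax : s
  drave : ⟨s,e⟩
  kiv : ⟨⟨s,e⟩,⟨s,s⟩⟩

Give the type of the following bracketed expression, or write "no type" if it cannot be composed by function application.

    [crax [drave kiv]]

At [drave kiv], kiv : ⟨⟨s,e⟩,⟨s,s⟩⟩ takes drave : ⟨s,e⟩, giving ⟨s,s⟩.
At [crax [drave kiv]], [drave kiv] : ⟨s,s⟩ takes crax : s, giving s.

s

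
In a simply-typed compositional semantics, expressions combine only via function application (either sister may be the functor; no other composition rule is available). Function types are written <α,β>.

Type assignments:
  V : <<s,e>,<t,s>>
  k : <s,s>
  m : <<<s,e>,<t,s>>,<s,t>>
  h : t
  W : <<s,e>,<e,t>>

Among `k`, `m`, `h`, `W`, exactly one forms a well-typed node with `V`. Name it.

m

k : <s,s> — does not combine with V.
m — combines: m : <<<s,e>,<t,s>>,<s,t>> takes V : <<s,e>,<t,s>> as argument, giving <s,t>.
h : t — does not combine with V.
W : <<s,e>,<e,t>> — does not combine with V.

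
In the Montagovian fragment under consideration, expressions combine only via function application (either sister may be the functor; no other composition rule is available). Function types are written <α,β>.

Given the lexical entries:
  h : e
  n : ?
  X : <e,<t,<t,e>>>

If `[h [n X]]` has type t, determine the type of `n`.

[h [n X]] must have type t. The sister h has type e; that is not a function onto t, so [n X] must be the functor, of type <e,t>.
[n X] must have type <e,t>. The sister X has type <e,<t,<t,e>>>; that is not a function onto <e,t>, so n must be the functor, of type <<e,<t,<t,e>>>,<e,t>>.

<<e,<t,<t,e>>>,<e,t>>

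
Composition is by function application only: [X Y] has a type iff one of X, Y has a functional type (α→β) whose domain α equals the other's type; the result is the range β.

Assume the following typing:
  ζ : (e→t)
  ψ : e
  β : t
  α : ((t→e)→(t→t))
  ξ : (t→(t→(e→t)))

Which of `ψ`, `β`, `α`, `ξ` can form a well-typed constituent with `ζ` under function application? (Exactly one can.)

ψ — combines: ζ : (e→t) takes ψ : e as argument, giving t.
β : t — does not combine with ζ.
α : ((t→e)→(t→t)) — does not combine with ζ.
ξ : (t→(t→(e→t))) — does not combine with ζ.

ψ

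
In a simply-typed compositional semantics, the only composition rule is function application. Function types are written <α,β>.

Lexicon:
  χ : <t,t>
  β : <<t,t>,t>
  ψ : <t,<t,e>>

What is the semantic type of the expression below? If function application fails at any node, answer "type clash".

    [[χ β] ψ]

[χ β]: functor β : <<t,t>,t>, argument χ : <t,t>; result t.
[[χ β] ψ]: functor ψ : <t,<t,e>>, argument [χ β] : t; result <t,e>.

<t,e>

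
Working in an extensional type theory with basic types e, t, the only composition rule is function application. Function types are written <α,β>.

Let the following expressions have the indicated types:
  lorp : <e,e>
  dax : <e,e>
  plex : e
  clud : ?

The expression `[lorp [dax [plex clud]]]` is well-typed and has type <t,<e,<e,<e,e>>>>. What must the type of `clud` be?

<e,<<e,e>,<<e,e>,<t,<e,<e,<e,e>>>>>>>

[lorp [dax [plex clud]]] is required to be <t,<e,<e,<e,e>>>>. lorp : <e,e> cannot yield <t,<e,<e,<e,e>>>> as functor, so [dax [plex clud]] : <<e,e>,<t,<e,<e,<e,e>>>>>.
[dax [plex clud]] is required to be <<e,e>,<t,<e,<e,<e,e>>>>>. dax : <e,e> cannot yield <<e,e>,<t,<e,<e,<e,e>>>>> as functor, so [plex clud] : <<e,e>,<<e,e>,<t,<e,<e,<e,e>>>>>>.
[plex clud] is required to be <<e,e>,<<e,e>,<t,<e,<e,<e,e>>>>>>. plex : e cannot yield <<e,e>,<<e,e>,<t,<e,<e,<e,e>>>>>> as functor, so clud : <e,<<e,e>,<<e,e>,<t,<e,<e,<e,e>>>>>>>.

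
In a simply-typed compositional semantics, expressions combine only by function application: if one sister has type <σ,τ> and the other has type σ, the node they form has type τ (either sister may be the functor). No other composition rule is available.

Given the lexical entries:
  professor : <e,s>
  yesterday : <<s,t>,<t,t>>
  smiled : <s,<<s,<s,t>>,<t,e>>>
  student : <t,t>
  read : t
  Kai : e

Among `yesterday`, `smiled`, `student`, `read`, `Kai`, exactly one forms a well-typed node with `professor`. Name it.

Kai

yesterday : <<s,t>,<t,t>> — neither side's domain matches the other.
smiled : <s,<<s,<s,t>>,<t,e>>> — neither side's domain matches the other.
student : <t,t> — neither side's domain matches the other.
read : t — neither side's domain matches the other.
Kai — combines: professor : <e,s> takes Kai : e as argument, giving s.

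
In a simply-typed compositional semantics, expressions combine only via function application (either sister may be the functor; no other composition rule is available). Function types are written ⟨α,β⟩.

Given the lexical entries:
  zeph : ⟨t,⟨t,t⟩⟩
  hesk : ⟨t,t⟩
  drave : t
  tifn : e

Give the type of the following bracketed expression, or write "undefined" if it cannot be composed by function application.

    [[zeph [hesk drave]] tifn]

[hesk drave] — hesk of type ⟨t,t⟩ combines with drave of type t: type t.
[zeph [hesk drave]] — zeph of type ⟨t,⟨t,t⟩⟩ combines with [hesk drave] of type t: type ⟨t,t⟩.
[[zeph [hesk drave]] tifn]: ⟨t,t⟩ and e cannot combine by function application — type clash.

undefined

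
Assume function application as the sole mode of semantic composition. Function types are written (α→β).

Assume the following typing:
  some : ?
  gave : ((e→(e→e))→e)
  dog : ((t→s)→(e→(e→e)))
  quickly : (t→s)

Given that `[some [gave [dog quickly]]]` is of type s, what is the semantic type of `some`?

(e→s)

At [some [gave [dog quickly]]] (required: s): [gave [dog quickly]] is e, which is not a function with range s; hence some is the functor — type (e→s).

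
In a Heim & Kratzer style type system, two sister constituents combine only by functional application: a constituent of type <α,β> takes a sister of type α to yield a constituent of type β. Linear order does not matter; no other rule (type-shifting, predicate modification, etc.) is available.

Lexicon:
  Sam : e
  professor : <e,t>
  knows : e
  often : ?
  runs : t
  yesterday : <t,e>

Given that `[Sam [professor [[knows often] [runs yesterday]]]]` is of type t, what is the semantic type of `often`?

<e,<e,<<e,t>,<e,t>>>>

[Sam [professor [[knows often] [runs yesterday]]]] is required to be t. Sam : e cannot yield t as functor, so [professor [[knows often] [runs yesterday]]] : <e,t>.
[professor [[knows often] [runs yesterday]]] is required to be <e,t>. professor : <e,t> cannot yield <e,t> as functor, so [[knows often] [runs yesterday]] : <<e,t>,<e,t>>.
[[knows often] [runs yesterday]] is required to be <<e,t>,<e,t>>. [runs yesterday] : e cannot yield <<e,t>,<e,t>> as functor, so [knows often] : <e,<<e,t>,<e,t>>>.
[knows often] is required to be <e,<<e,t>,<e,t>>>. knows : e cannot yield <e,<<e,t>,<e,t>>> as functor, so often : <e,<e,<<e,t>,<e,t>>>>.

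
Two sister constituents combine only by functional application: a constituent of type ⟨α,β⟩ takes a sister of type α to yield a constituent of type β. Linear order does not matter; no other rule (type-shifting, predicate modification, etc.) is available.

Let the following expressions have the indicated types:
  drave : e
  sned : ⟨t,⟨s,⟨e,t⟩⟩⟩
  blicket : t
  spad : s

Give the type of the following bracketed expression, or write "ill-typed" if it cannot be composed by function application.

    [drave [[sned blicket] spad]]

t

[sned blicket]: functor sned : ⟨t,⟨s,⟨e,t⟩⟩⟩, argument blicket : t; result ⟨s,⟨e,t⟩⟩.
[[sned blicket] spad]: functor [sned blicket] : ⟨s,⟨e,t⟩⟩, argument spad : s; result ⟨e,t⟩.
[drave [[sned blicket] spad]]: functor [[sned blicket] spad] : ⟨e,t⟩, argument drave : e; result t.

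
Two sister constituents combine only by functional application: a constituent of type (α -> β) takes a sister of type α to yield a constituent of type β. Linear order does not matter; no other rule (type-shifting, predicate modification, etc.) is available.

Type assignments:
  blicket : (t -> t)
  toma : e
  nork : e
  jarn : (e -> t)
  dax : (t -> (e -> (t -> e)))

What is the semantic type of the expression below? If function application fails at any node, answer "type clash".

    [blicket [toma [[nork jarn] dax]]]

type clash

[nork jarn] — jarn of type (e -> t) combines with nork of type e: type t.
[[nork jarn] dax] — dax of type (t -> (e -> (t -> e))) combines with [nork jarn] of type t: type (e -> (t -> e)).
[toma [[nork jarn] dax]] — [[nork jarn] dax] of type (e -> (t -> e)) combines with toma of type e: type (t -> e).
[blicket [toma [[nork jarn] dax]]]: (t -> t) and (t -> e) cannot combine by function application — type clash.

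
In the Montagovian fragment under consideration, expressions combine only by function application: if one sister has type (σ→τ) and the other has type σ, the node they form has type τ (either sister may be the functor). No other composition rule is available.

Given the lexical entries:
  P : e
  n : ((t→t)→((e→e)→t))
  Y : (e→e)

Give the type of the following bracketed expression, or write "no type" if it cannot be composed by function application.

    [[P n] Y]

no type

[P n]: e with ((t→t)→((e→e)→t)) — neither is a function whose domain matches the other; composition fails here.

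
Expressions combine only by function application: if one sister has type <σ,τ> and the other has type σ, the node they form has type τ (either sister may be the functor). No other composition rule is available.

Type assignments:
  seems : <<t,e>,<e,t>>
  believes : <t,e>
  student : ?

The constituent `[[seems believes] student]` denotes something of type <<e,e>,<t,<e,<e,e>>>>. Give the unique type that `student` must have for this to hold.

<<e,t>,<<e,e>,<t,<e,<e,e>>>>>

[[seems believes] student] is required to be <<e,e>,<t,<e,<e,e>>>>. [seems believes] : <e,t> cannot yield <<e,e>,<t,<e,<e,e>>>> as functor, so student : <<e,t>,<<e,e>,<t,<e,<e,e>>>>>.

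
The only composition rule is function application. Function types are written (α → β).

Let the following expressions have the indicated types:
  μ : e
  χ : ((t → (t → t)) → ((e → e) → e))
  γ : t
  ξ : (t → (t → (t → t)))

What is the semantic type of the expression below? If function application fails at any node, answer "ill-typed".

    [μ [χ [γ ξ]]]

[γ ξ]: functor ξ : (t → (t → (t → t))), argument γ : t; result (t → (t → t)).
[χ [γ ξ]]: functor χ : ((t → (t → t)) → ((e → e) → e)), argument [γ ξ] : (t → (t → t)); result ((e → e) → e).
At [μ [χ [γ ξ]]]: neither e nor ((e → e) → e) can take the other as argument; the node is ill-typed.

ill-typed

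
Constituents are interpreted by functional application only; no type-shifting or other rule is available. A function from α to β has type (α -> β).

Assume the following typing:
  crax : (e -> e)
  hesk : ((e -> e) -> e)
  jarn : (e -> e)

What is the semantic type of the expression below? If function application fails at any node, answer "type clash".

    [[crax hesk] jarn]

e

[crax hesk]: functor hesk : ((e -> e) -> e), argument crax : (e -> e); result e.
[[crax hesk] jarn]: functor jarn : (e -> e), argument [crax hesk] : e; result e.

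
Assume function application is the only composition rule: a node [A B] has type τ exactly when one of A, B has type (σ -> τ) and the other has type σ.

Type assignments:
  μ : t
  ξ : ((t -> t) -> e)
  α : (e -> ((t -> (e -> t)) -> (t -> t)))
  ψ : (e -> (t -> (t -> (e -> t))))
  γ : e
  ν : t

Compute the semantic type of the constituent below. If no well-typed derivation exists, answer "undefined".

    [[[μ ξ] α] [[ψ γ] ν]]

[μ ξ]: t with ((t -> t) -> e) — neither is a function whose domain matches the other; composition fails here.

undefined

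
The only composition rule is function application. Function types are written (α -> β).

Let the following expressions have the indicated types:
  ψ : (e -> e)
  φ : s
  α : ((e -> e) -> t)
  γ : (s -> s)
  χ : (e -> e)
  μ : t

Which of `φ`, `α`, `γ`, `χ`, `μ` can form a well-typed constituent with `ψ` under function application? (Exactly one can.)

φ : s — does not combine with ψ.
α — combines: α : ((e -> e) -> t) takes ψ : (e -> e) as argument, giving t.
γ : (s -> s) — does not combine with ψ.
χ : (e -> e) — does not combine with ψ.
μ : t — does not combine with ψ.

α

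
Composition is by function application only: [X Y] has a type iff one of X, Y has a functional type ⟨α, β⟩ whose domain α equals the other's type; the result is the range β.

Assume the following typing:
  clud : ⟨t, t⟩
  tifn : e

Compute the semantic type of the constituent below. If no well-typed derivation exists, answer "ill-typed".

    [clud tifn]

ill-typed

At [clud tifn]: neither ⟨t, t⟩ nor e can take the other as argument; the node is ill-typed.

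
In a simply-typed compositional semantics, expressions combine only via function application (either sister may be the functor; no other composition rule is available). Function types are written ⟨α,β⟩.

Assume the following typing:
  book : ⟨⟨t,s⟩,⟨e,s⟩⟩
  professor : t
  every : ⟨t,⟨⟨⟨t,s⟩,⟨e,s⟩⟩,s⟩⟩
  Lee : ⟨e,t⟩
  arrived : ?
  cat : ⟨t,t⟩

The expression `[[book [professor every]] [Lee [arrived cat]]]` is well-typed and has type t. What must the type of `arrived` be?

For [[book [professor every]] [Lee [arrived cat]]] to have type t with [book [professor every]] of type s, [Lee [arrived cat]] must be the function: [Lee [arrived cat]] : ⟨s,t⟩.
For [Lee [arrived cat]] to have type ⟨s,t⟩ with Lee of type ⟨e,t⟩, [arrived cat] must be the function: [arrived cat] : ⟨⟨e,t⟩,⟨s,t⟩⟩.
For [arrived cat] to have type ⟨⟨e,t⟩,⟨s,t⟩⟩ with cat of type ⟨t,t⟩, arrived must be the function: arrived : ⟨⟨t,t⟩,⟨⟨e,t⟩,⟨s,t⟩⟩⟩.

⟨⟨t,t⟩,⟨⟨e,t⟩,⟨s,t⟩⟩⟩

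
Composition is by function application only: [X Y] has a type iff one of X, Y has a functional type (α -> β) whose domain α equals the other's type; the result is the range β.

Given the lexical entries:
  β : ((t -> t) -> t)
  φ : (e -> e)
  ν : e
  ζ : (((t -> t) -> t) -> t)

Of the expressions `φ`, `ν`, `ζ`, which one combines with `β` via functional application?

φ : (e -> e) — does not combine with β.
ν : e — does not combine with β.
ζ — combines: ζ : (((t -> t) -> t) -> t) takes β : ((t -> t) -> t) as argument, giving t.

ζ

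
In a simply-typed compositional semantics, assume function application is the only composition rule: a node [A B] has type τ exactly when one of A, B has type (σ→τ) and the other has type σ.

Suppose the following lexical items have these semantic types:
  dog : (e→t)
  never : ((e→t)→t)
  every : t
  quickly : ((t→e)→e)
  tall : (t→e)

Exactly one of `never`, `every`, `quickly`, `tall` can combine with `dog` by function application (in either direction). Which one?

never

never — combines: never : ((e→t)→t) takes dog : (e→t) as argument, giving t.
every : t — neither side's domain matches the other.
quickly : ((t→e)→e) — neither side's domain matches the other.
tall : (t→e) — neither side's domain matches the other.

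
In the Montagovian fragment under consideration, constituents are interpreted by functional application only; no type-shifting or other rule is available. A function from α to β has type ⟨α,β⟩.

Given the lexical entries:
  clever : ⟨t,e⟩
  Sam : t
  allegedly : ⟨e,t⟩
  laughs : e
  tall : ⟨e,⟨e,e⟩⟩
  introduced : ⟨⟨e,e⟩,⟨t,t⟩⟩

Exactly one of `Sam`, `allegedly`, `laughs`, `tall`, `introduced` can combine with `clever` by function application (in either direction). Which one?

Sam

Sam — combines: clever : ⟨t,e⟩ takes Sam : t as argument, giving e.
allegedly : ⟨e,t⟩ — no; clever wants t, and allegedly wants e.
laughs : e — no; clever wants t, and laughs wants nothing (atomic).
tall : ⟨e,⟨e,e⟩⟩ — no; clever wants t, and tall wants e.
introduced : ⟨⟨e,e⟩,⟨t,t⟩⟩ — no; clever wants t, and introduced wants ⟨e,e⟩.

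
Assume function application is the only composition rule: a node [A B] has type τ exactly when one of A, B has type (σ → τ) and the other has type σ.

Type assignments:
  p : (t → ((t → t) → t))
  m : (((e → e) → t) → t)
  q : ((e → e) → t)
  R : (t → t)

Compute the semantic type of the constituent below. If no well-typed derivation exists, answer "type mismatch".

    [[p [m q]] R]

[m q]: functor m : (((e → e) → t) → t), argument q : ((e → e) → t); result t.
[p [m q]]: functor p : (t → ((t → t) → t)), argument [m q] : t; result ((t → t) → t).
[[p [m q]] R]: functor [p [m q]] : ((t → t) → t), argument R : (t → t); result t.

t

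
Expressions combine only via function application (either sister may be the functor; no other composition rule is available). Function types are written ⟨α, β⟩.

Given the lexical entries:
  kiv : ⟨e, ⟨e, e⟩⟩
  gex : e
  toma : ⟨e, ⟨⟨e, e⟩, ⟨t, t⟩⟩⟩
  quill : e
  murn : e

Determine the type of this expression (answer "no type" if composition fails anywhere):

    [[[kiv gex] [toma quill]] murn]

At [kiv gex], kiv : ⟨e, ⟨e, e⟩⟩ takes gex : e, giving ⟨e, e⟩.
At [toma quill], toma : ⟨e, ⟨⟨e, e⟩, ⟨t, t⟩⟩⟩ takes quill : e, giving ⟨⟨e, e⟩, ⟨t, t⟩⟩.
At [[kiv gex] [toma quill]], [toma quill] : ⟨⟨e, e⟩, ⟨t, t⟩⟩ takes [kiv gex] : ⟨e, e⟩, giving ⟨t, t⟩.
[[[kiv gex] [toma quill]] murn]: ⟨t, t⟩ and e cannot combine by function application — type clash.

no type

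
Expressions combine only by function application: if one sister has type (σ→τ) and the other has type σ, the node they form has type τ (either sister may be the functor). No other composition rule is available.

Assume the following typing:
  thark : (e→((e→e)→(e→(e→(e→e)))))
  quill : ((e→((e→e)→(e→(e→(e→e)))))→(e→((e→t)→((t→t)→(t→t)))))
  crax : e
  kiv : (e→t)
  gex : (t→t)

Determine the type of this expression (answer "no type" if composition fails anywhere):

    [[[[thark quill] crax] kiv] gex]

(t→t)

[thark quill]: quill is ((e→((e→e)→(e→(e→(e→e)))))→(e→((e→t)→((t→t)→(t→t))))), thark is (e→((e→e)→(e→(e→(e→e))))); result (e→((e→t)→((t→t)→(t→t)))).
[[thark quill] crax]: [thark quill] is (e→((e→t)→((t→t)→(t→t)))), crax is e; result ((e→t)→((t→t)→(t→t))).
[[[thark quill] crax] kiv]: [[thark quill] crax] is ((e→t)→((t→t)→(t→t))), kiv is (e→t); result ((t→t)→(t→t)).
[[[[thark quill] crax] kiv] gex]: [[[thark quill] crax] kiv] is ((t→t)→(t→t)), gex is (t→t); result (t→t).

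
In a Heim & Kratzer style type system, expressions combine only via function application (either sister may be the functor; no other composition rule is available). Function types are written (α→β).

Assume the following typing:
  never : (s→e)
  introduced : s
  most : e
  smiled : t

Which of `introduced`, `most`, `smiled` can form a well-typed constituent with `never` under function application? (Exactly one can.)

introduced — combines: never : (s→e) takes introduced : s as argument, giving e.
most : e — no; never wants s, and most wants nothing (atomic).
smiled : t — no; never wants s, and smiled wants nothing (atomic).

introduced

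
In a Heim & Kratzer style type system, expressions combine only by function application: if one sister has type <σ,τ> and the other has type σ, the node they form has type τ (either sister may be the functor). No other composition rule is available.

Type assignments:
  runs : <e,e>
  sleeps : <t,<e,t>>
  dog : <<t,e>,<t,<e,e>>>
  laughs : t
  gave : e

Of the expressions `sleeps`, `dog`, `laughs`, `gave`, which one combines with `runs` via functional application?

sleeps : <t,<e,t>> — no; runs wants e, and sleeps wants t.
dog : <<t,e>,<t,<e,e>>> — no; runs wants e, and dog wants <t,e>.
laughs : t — no; runs wants e, and laughs wants nothing (atomic).
gave — combines: runs : <e,e> takes gave : e as argument, giving e.

gave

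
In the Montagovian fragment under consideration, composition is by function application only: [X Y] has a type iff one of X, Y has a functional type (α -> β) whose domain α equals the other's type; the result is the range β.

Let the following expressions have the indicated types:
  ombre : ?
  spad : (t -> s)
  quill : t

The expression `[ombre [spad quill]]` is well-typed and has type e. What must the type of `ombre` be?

(s -> e)

At [ombre [spad quill]] (required: e): [spad quill] is s, which is not a function with range e; hence ombre is the functor — type (s -> e).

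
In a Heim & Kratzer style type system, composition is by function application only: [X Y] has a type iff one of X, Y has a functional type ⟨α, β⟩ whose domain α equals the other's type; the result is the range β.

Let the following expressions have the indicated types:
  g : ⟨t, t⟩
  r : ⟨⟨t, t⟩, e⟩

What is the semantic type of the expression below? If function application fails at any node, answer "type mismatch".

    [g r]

e

At [g r], r : ⟨⟨t, t⟩, e⟩ takes g : ⟨t, t⟩, giving e.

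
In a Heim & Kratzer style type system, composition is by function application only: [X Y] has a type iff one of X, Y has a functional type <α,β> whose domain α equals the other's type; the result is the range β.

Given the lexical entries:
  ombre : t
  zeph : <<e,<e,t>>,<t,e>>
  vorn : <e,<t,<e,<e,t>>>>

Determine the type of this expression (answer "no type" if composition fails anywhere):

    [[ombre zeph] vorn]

At [ombre zeph]: neither t nor <<e,<e,t>>,<t,e>> can take the other as argument; the node is ill-typed.

no type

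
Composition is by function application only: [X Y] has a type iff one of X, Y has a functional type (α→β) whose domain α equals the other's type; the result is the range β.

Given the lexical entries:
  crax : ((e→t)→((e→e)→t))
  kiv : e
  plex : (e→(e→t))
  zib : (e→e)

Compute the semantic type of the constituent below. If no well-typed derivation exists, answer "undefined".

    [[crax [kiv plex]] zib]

[kiv plex]: (e→(e→t)) applied to e yields (e→t).
[crax [kiv plex]]: ((e→t)→((e→e)→t)) applied to (e→t) yields ((e→e)→t).
[[crax [kiv plex]] zib]: ((e→e)→t) applied to (e→e) yields t.

t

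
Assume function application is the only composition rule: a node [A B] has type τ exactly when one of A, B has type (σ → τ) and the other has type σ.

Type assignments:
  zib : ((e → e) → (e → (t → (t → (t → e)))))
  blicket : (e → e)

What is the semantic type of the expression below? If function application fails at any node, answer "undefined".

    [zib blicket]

[zib blicket]: functor zib : ((e → e) → (e → (t → (t → (t → e))))), argument blicket : (e → e); result (e → (t → (t → (t → e)))).

(e → (t → (t → (t → e))))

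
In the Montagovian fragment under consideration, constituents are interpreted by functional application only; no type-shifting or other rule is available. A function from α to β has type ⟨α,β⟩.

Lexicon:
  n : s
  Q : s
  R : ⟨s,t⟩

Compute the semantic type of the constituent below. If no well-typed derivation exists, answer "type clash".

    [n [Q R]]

type clash

[Q R]: ⟨s,t⟩ applied to s yields t.
[n [Q R]]: s with t — neither is a function whose domain matches the other; composition fails here.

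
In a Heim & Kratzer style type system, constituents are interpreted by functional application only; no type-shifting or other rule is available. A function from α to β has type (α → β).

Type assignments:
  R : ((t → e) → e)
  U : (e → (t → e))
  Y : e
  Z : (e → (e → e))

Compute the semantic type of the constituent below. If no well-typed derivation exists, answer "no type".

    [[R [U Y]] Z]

[U Y] — U of type (e → (t → e)) combines with Y of type e: type (t → e).
[R [U Y]] — R of type ((t → e) → e) combines with [U Y] of type (t → e): type e.
[[R [U Y]] Z] — Z of type (e → (e → e)) combines with [R [U Y]] of type e: type (e → e).

(e → e)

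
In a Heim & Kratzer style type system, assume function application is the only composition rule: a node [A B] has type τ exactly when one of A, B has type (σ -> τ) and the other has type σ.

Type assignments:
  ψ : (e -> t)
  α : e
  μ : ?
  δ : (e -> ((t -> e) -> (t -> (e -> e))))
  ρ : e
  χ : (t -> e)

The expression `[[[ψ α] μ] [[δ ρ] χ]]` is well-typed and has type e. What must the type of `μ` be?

(t -> ((t -> (e -> e)) -> e))

For [[[ψ α] μ] [[δ ρ] χ]] to have type e with [[δ ρ] χ] of type (t -> (e -> e)), [[ψ α] μ] must be the function: [[ψ α] μ] : ((t -> (e -> e)) -> e).
For [[ψ α] μ] to have type ((t -> (e -> e)) -> e) with [ψ α] of type t, μ must be the function: μ : (t -> ((t -> (e -> e)) -> e)).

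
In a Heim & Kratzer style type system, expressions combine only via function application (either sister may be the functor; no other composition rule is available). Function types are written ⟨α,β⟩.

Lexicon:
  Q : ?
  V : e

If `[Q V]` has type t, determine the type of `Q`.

⟨e,t⟩

At [Q V] (required: t): V is e, which is not a function with range t; hence Q is the functor — type ⟨e,t⟩.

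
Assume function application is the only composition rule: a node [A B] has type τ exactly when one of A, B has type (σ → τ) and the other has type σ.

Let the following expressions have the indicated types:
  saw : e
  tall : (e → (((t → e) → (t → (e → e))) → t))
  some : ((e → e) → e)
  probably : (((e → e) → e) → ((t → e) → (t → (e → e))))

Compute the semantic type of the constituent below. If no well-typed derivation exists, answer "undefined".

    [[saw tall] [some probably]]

t

[saw tall] — tall of type (e → (((t → e) → (t → (e → e))) → t)) combines with saw of type e: type (((t → e) → (t → (e → e))) → t).
[some probably] — probably of type (((e → e) → e) → ((t → e) → (t → (e → e)))) combines with some of type ((e → e) → e): type ((t → e) → (t → (e → e))).
[[saw tall] [some probably]] — [saw tall] of type (((t → e) → (t → (e → e))) → t) combines with [some probably] of type ((t → e) → (t → (e → e))): type t.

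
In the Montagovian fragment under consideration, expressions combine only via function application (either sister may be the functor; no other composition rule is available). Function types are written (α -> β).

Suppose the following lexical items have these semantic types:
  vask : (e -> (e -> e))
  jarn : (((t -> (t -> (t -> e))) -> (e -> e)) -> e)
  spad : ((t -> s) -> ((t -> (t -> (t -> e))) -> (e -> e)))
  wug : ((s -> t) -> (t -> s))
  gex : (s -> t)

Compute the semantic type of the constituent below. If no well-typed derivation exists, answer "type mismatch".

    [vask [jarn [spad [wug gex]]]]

[wug gex] — wug of type ((s -> t) -> (t -> s)) combines with gex of type (s -> t): type (t -> s).
[spad [wug gex]] — spad of type ((t -> s) -> ((t -> (t -> (t -> e))) -> (e -> e))) combines with [wug gex] of type (t -> s): type ((t -> (t -> (t -> e))) -> (e -> e)).
[jarn [spad [wug gex]]] — jarn of type (((t -> (t -> (t -> e))) -> (e -> e)) -> e) combines with [spad [wug gex]] of type ((t -> (t -> (t -> e))) -> (e -> e)): type e.
[vask [jarn [spad [wug gex]]]] — vask of type (e -> (e -> e)) combines with [jarn [spad [wug gex]]] of type e: type (e -> e).

(e -> e)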